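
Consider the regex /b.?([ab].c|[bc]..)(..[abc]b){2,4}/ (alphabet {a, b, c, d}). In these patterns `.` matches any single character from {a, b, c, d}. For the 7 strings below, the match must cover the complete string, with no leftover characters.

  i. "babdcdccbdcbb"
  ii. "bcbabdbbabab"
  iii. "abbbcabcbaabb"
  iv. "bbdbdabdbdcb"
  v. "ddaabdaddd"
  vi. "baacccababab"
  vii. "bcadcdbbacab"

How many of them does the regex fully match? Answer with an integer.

i → match
ii. "bcbabdbbabab" → match
iii → no match — must start with "b"
iv. "bbdbdabdbdcb" → no match
v. "ddaabdaddd" → no match — must start with "b"
vi. "baacccababab" → match
vii. "bcadcdbbacab" → match
Total matched: 4

4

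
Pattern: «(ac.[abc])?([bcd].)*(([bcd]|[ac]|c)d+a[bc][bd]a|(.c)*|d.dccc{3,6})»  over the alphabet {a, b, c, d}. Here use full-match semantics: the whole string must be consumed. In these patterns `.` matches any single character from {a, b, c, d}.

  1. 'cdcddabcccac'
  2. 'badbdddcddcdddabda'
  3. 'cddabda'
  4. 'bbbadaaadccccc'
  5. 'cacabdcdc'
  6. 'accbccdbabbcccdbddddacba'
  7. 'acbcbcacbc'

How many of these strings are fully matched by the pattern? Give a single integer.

1. 'cdcddabcccac' → match
2 → match
3. 'cddabda' → match
4 → no match
5. 'cacabdcdc' → no match
6 → no match
7. 'acbcbcacbc' → match
Total matched: 4

4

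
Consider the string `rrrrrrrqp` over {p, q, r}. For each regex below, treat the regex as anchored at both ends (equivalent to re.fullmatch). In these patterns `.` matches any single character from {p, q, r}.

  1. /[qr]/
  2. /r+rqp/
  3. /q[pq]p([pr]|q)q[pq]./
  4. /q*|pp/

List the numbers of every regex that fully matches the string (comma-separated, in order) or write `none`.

1 → no match
2 → match
3 → no match — must start with `q`
4 → no match

2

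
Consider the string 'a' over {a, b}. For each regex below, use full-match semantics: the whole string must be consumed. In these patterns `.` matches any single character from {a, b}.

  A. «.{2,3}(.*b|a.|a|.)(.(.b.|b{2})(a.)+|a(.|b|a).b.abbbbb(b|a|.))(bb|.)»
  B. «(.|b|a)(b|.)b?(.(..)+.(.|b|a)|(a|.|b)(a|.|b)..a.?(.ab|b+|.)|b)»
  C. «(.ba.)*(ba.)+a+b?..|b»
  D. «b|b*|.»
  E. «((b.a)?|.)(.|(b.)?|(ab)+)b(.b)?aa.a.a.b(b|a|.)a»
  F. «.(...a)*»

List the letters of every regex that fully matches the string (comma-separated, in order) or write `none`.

D, F

A → no match
B → no match
C → no match
D → match
E → no match
F → match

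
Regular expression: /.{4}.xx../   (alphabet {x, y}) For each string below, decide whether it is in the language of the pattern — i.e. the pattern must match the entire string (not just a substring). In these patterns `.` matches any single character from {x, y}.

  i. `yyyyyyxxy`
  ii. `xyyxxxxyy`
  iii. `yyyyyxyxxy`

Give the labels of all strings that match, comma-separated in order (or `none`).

ii

i → no match
ii → match
iii → no match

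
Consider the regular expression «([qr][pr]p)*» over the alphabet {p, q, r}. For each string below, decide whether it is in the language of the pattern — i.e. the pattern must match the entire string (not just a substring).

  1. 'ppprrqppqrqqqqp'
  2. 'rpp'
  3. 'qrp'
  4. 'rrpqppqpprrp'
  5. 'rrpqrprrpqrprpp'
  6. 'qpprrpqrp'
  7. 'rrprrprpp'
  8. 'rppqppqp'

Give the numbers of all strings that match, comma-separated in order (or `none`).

2, 3, 4, 5, 6, 7

1 → no match
2 → match
3 → match
4 → match
5 → match
6 → match
7 → match
8 → no match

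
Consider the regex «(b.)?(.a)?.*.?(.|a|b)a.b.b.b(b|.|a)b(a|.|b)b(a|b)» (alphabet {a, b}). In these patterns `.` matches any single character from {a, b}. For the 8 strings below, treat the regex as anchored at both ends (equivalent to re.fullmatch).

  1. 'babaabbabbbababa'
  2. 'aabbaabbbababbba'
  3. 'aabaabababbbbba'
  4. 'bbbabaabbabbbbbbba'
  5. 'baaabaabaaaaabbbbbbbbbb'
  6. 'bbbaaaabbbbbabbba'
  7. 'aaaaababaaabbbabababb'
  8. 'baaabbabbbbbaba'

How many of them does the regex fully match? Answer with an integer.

8

1 → match
2 → match
3 → match
4 → match
5 → match
6 → match
7 → match
8 → match
Total matched: 8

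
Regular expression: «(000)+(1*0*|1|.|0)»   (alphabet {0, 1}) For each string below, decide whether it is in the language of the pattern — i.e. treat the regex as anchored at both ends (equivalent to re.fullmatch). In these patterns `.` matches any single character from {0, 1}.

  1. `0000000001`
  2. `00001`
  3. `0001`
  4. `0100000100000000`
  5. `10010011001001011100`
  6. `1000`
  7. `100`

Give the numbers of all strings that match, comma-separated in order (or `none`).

1, 3

1 → match
2 → no match
3 → match
4 → no match — must start with `000`
5 → no match — must start with `000`
6 → no match — must start with `000`
7 → no match — must start with `000`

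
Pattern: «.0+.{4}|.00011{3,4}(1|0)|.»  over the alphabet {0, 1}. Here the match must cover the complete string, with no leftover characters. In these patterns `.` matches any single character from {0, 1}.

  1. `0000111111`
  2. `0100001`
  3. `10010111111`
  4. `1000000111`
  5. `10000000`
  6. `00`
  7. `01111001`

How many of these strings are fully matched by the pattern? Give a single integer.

3

1 → match
2 → no match
3 → no match
4 → match
5 → match
6 → no match
7 → no match
Total matched: 3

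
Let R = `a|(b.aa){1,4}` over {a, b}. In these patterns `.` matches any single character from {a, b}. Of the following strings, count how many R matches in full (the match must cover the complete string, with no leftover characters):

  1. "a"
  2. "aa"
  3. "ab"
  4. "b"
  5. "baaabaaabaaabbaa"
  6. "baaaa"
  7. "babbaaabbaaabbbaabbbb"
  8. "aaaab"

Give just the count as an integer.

2

1. "a" → match
2. "aa" → no match
3. "ab" → no match
4. "b" → no match
5 → match
6. "baaaa" → no match
7 → no match
8. "aaaab" → no match
Total matched: 2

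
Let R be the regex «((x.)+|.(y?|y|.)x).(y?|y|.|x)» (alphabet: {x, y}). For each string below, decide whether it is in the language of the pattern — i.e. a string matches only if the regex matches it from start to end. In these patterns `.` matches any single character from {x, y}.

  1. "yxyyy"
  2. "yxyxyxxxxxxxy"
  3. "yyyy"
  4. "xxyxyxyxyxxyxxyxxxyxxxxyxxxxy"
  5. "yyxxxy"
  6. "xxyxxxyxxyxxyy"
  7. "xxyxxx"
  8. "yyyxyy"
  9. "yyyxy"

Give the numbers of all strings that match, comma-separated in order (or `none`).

none

1 → no match
2 → no match
3 → no match
4 → no match
5 → no match
6 → no match
7 → no match
8 → no match
9 → no match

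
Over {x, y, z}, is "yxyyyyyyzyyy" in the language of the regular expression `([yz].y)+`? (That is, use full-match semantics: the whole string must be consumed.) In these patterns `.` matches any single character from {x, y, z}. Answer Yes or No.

No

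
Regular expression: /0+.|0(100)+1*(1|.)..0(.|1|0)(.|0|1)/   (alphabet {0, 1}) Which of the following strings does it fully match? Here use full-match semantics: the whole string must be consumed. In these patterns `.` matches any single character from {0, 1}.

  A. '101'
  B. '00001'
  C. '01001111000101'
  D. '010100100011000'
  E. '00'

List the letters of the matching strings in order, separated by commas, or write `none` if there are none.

B, E

A. '101' → no match
B. '00001' → match
C → no match
D → no match
E. '00' → match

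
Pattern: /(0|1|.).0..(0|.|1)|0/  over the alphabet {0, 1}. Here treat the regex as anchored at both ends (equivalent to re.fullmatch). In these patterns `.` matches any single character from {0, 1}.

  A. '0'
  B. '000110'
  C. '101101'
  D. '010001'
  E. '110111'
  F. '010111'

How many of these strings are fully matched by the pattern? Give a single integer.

5

A. '0' → match
B. '000110' → match
C. '101101' → no match
D. '010001' → match
E. '110111' → match
F. '010111' → match
Total matched: 5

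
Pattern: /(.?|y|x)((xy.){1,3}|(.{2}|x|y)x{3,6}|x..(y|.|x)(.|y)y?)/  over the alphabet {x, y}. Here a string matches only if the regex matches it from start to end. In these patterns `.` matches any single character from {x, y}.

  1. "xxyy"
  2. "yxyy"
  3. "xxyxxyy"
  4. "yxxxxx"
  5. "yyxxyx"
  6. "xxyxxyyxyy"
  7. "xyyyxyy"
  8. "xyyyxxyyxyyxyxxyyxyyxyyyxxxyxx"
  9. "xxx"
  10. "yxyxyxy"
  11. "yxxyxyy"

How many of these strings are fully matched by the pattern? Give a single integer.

1 → match
2 → match
3 → match
4 → match
5 → no match
6 → match
7 → no match
8 → no match
9 → no match
10 → match
11 → match
Total matched: 7

7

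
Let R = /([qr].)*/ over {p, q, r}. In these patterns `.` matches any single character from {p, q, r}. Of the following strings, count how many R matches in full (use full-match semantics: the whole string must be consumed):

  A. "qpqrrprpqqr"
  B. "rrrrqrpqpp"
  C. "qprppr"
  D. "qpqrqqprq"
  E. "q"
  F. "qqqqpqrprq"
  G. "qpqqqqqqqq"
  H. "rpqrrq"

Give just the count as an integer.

A → no match
B → no match
C → no match
D → no match
E → no match
F → no match
G → match
H → match
Total matched: 2

2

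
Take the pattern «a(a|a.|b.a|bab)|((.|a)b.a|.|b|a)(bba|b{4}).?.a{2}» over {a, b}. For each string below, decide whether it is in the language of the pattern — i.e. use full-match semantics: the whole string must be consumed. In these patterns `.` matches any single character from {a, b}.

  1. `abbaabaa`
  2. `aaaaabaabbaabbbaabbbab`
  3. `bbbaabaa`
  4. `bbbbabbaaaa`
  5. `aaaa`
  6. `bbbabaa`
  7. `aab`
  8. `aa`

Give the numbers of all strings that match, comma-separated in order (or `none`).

1, 3, 6, 7, 8

1 → match
2 → no match
3 → match
4 → no match
5 → no match
6 → match
7 → match
8 → match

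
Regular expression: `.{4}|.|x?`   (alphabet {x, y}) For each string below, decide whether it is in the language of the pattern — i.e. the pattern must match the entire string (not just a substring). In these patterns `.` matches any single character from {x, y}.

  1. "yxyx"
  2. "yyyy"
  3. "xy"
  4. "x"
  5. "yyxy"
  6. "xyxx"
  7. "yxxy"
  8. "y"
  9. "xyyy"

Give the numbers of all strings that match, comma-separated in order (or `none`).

1, 2, 4, 5, 6, 7, 8, 9

1. "yxyx" → match
2. "yyyy" → match
3. "xy" → no match
4. "x" → match
5. "yyxy" → match
6. "xyxx" → match
7. "yxxy" → match
8. "y" → match
9. "xyyy" → match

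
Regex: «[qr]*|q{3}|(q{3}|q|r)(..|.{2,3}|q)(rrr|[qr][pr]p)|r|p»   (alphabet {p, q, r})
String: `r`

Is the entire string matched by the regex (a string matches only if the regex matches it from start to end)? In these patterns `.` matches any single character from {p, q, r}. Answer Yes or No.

Yes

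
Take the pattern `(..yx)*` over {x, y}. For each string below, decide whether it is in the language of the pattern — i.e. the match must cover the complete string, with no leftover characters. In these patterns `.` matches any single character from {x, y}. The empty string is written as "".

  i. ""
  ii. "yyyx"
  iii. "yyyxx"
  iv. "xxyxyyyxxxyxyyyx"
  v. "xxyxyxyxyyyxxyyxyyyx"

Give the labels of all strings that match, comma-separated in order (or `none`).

i, ii, iv, v

i → match
ii → match
iii → no match
iv → match
v → match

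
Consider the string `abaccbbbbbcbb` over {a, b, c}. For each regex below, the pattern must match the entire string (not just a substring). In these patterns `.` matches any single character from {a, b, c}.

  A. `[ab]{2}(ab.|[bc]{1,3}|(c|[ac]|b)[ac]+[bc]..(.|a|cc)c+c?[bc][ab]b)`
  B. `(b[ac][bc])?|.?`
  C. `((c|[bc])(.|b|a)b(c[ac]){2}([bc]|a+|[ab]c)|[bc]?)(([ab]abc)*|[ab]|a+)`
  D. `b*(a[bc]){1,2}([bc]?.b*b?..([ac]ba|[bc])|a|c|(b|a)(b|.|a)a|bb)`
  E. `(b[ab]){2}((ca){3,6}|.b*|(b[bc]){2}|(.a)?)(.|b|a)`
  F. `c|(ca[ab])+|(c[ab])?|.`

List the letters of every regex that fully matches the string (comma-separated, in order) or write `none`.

A → no match
B → no match
C → no match
D → match
E → no match — must start with `b`
F → no match

D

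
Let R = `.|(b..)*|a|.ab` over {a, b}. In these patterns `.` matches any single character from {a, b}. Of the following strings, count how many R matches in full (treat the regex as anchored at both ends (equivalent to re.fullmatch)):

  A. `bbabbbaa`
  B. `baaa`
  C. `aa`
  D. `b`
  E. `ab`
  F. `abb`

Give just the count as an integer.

A. `bbabbbaa` → no match
B. `baaa` → no match
C. `aa` → no match
D. `b` → match
E. `ab` → no match
F. `abb` → no match
Total matched: 1

1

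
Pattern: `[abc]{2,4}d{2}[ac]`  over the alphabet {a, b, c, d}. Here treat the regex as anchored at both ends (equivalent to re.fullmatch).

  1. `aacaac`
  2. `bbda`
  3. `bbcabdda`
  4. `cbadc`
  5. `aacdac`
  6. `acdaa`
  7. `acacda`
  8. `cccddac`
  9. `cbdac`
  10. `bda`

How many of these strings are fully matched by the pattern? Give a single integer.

0

1. `aacaac` → no match
2. `bbda` → no match
3. `bbcabdda` → no match
4. `cbadc` → no match
5. `aacdac` → no match
6. `acdaa` → no match
7. `acacda` → no match
8. `cccddac` → no match
9. `cbdac` → no match
10. `bda` → no match
Total matched: 0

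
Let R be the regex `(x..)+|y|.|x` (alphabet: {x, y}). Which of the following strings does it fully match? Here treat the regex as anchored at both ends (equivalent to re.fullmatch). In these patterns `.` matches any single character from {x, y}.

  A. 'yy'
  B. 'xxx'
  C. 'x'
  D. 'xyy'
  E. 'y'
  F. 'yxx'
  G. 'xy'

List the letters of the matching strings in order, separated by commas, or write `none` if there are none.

A → no match
B → match
C → match
D → match
E → match
F → no match
G → no match

B, C, D, E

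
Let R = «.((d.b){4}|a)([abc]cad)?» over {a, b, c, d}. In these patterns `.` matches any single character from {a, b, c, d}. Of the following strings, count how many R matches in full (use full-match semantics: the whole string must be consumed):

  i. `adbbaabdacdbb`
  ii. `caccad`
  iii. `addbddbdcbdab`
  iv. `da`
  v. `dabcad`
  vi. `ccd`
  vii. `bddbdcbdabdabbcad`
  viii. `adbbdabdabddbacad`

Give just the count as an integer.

i → no match
ii → match
iii → match
iv → match
v → match
vi → no match
vii → match
viii → match
Total matched: 6

6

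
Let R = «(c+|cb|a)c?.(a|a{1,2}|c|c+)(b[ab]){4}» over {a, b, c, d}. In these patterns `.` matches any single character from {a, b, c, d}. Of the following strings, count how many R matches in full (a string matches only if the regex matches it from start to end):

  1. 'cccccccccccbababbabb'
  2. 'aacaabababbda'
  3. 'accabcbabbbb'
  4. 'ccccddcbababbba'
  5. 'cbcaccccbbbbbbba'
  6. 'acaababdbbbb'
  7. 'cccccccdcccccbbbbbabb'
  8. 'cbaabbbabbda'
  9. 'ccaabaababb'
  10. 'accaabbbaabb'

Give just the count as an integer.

1 → no match
2 → no match
3 → no match
4 → no match
5 → match
6 → no match
7 → match
8 → no match
9 → no match
10 → no match
Total matched: 2

2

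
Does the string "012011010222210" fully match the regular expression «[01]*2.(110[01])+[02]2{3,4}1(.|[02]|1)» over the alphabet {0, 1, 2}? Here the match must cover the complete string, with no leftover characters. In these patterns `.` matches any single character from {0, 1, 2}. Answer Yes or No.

Yes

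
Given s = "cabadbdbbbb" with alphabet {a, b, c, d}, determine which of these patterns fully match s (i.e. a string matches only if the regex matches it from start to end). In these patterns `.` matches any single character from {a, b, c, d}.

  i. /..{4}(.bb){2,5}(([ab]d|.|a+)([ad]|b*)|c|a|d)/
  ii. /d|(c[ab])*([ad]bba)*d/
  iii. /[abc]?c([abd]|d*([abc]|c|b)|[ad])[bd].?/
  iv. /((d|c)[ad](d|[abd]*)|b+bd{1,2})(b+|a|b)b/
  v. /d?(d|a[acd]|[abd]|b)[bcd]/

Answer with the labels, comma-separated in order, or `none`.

iv

i → no match
ii → no match — must end with "d"
iii → no match
iv → match
v → no match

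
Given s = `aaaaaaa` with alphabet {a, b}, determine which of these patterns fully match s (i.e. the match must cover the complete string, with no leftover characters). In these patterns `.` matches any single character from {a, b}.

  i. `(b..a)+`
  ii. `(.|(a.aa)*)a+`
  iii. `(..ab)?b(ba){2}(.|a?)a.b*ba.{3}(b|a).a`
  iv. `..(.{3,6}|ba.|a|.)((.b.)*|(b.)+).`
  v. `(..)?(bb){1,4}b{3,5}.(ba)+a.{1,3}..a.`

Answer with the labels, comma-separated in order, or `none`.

i → no match — must start with `b`
ii → match
iii → no match
iv → match
v → no match

ii, iv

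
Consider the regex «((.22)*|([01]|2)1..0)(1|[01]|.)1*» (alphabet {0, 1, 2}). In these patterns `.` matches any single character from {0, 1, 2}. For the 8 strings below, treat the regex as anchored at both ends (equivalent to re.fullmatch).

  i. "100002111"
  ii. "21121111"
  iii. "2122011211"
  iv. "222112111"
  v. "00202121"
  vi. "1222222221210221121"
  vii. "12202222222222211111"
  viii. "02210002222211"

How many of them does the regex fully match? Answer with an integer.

1

i → no match
ii → no match
iii → no match
iv → no match
v → no match
vi → no match
vii → match
viii → no match
Total matched: 1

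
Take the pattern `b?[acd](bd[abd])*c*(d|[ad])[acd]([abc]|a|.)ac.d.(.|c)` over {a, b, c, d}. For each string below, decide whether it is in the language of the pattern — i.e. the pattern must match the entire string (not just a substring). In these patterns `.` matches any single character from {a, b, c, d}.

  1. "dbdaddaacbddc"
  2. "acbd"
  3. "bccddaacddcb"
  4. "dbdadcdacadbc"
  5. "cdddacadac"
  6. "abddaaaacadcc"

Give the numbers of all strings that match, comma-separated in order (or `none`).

1, 3, 4, 5, 6

1 → match
2 → no match
3 → match
4 → match
5 → match
6 → match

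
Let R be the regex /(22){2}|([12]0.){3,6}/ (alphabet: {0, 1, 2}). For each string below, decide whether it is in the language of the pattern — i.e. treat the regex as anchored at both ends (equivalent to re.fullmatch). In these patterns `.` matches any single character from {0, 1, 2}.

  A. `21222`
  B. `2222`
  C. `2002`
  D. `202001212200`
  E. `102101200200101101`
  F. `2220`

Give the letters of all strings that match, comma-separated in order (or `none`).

A. `21222` → no match
B. `2222` → match
C. `2002` → no match
D. `202001212200` → no match
E → match
F. `2220` → no match

B, E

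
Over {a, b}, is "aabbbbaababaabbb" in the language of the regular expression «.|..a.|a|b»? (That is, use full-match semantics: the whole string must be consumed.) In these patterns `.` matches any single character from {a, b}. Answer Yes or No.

No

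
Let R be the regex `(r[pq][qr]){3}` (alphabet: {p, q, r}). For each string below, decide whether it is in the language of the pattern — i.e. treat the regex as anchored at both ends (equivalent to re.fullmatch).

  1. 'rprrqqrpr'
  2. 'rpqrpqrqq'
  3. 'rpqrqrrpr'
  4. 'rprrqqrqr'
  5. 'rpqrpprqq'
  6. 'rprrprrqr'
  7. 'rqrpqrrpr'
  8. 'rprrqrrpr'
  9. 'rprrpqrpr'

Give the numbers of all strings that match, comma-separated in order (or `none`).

1, 2, 3, 4, 6, 8, 9

1 → match
2 → match
3 → match
4 → match
5 → no match
6 → match
7 → no match
8 → match
9 → match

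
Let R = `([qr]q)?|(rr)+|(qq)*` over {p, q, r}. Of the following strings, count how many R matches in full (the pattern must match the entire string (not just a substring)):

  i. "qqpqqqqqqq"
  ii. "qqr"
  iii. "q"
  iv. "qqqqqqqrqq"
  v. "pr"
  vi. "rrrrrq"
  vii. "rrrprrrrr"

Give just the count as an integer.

i. "qqpqqqqqqq" → no match
ii. "qqr" → no match
iii. "q" → no match
iv. "qqqqqqqrqq" → no match
v. "pr" → no match
vi. "rrrrrq" → no match
vii. "rrrprrrrr" → no match
Total matched: 0

0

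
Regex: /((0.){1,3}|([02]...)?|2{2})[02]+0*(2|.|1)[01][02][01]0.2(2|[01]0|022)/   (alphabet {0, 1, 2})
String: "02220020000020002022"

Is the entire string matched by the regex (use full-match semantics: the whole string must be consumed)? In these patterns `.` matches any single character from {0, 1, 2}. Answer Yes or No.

Yes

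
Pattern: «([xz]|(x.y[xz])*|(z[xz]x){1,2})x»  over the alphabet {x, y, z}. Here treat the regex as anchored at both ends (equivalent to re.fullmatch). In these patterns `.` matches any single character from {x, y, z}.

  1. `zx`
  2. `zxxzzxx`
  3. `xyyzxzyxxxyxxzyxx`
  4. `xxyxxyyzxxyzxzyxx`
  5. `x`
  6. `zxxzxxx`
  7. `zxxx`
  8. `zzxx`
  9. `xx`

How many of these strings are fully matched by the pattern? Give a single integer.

9

1 → match
2 → match
3 → match
4 → match
5 → match
6 → match
7 → match
8 → match
9 → match
Total matched: 9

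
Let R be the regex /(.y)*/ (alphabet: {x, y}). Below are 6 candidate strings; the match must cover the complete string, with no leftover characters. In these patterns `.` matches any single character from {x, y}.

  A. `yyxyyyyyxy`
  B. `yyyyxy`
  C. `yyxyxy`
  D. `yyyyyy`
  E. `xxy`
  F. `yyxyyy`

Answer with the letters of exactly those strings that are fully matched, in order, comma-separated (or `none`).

A. `yyxyyyyyxy` → match
B. `yyyyxy` → match
C. `yyxyxy` → match
D. `yyyyyy` → match
E. `xxy` → no match
F. `yyxyyy` → match

A, B, C, D, F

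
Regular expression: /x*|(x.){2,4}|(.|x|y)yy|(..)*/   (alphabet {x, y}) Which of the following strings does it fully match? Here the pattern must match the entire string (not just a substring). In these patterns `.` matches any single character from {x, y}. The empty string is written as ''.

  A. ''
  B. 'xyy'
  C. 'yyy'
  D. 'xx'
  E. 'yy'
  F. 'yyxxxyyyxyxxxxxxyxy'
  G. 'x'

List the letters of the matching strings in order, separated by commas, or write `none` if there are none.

A, B, C, D, E, G

A → match
B → match
C → match
D → match
E → match
F → no match
G → match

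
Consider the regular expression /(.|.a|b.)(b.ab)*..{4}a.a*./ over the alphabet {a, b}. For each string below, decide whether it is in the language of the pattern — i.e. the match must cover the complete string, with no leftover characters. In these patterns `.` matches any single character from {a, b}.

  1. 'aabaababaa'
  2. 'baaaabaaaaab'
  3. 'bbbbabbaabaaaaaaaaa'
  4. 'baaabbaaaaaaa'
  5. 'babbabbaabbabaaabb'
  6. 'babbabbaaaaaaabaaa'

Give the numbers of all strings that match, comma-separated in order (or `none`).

1 → match
2 → match
3 → match
4 → match
5 → match
6 → no match

1, 2, 3, 4, 5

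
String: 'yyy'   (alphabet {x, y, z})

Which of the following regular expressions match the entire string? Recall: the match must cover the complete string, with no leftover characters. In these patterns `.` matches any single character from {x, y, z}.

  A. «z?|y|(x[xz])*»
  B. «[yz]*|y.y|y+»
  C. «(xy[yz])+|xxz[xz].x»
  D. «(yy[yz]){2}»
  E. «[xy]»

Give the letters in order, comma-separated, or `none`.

A → no match
B → match
C → no match
D → no match
E → no match

B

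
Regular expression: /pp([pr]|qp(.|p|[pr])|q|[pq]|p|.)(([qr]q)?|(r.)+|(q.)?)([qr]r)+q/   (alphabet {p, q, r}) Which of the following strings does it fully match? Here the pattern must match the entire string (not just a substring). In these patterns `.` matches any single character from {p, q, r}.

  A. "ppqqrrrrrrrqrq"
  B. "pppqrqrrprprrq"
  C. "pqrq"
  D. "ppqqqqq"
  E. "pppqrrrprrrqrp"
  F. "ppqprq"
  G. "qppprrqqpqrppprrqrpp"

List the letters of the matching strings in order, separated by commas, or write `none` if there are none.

A → match
B → no match
C → no match — must start with "pp"
D → no match — must end with "rq"
E → no match — must end with "rq"
F → no match
G → no match — must start with "pp"

A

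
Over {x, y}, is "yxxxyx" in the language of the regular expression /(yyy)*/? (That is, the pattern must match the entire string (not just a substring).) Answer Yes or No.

No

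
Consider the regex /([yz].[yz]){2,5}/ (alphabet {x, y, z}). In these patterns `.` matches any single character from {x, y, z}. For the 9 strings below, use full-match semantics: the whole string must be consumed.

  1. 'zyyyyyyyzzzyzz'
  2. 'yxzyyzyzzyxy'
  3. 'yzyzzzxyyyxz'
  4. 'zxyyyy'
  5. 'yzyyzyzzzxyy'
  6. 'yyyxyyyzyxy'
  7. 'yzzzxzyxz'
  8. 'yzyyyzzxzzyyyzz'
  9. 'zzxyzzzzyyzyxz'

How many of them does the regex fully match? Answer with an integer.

4

1 → no match
2. 'yxzyyzyzzyxy' → match
3. 'yzyzzzxyyyxz' → no match
4. 'zxyyyy' → match
5. 'yzyyzyzzzxyy' → no match
6. 'yyyxyyyzyxy' → no match
7. 'yzzzxzyxz' → match
8 → match
9 → no match
Total matched: 4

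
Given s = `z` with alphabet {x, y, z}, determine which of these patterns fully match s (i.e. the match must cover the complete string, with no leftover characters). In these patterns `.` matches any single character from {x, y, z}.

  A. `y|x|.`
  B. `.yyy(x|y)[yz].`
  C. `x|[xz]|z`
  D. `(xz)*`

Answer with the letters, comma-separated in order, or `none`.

A, C

A → match
B → no match
C → match
D → no match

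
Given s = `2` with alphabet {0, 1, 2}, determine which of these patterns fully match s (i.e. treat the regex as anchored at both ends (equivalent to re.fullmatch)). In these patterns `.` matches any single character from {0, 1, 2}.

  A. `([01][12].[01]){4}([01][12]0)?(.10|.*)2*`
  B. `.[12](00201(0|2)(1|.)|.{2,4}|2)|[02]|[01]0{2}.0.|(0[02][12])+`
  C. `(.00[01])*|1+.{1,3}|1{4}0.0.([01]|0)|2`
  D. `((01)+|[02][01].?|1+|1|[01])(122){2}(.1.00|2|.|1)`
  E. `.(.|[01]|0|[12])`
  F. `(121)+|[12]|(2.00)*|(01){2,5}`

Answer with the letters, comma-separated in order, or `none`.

A → no match
B → match
C → match
D → no match
E → no match
F → match

B, C, F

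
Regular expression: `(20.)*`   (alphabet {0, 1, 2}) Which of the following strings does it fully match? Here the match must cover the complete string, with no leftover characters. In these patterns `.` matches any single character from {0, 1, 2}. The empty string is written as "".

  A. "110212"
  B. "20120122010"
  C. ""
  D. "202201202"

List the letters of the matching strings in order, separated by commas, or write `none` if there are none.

C, D

A. "110212" → no match
B. "20120122010" → no match
C. "" → match
D. "202201202" → match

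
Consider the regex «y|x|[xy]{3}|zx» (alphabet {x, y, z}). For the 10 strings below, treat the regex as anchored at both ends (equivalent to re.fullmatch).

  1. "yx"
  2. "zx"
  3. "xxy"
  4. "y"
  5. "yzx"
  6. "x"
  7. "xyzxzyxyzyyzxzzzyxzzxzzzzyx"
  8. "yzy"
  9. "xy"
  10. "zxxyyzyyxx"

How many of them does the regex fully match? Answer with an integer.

4

1 → no match
2 → match
3 → match
4 → match
5 → no match
6 → match
7 → no match
8 → no match
9 → no match
10 → no match
Total matched: 4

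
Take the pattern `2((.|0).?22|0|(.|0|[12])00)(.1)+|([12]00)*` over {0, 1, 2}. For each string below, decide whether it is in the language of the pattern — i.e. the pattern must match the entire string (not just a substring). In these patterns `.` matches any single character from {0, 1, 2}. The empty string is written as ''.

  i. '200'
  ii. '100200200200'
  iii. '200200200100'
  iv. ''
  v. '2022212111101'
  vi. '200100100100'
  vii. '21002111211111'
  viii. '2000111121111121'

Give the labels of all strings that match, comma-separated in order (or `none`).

i, ii, iii, iv, vi, vii, viii

i → match
ii → match
iii → match
iv → match
v → no match
vi → match
vii → match
viii → match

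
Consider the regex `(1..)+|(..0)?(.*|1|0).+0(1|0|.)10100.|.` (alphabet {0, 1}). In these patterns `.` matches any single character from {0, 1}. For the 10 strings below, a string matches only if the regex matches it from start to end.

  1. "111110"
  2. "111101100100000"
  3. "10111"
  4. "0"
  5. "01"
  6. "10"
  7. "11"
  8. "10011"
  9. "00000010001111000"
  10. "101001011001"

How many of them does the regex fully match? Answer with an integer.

2

1. "111110" → match
2 → no match
3. "10111" → no match
4. "0" → match
5. "01" → no match
6. "10" → no match
7. "11" → no match
8. "10011" → no match
9 → no match
10. "101001011001" → no match
Total matched: 2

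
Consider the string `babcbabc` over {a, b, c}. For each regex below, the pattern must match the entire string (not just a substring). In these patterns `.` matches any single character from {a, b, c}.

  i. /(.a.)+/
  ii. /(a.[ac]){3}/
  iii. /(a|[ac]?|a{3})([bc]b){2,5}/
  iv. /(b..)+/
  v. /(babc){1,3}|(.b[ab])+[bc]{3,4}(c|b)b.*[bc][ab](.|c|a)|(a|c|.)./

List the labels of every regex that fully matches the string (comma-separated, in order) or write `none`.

v

i → no match
ii → no match — must start with `a`
iii → no match — must end with `b`
iv → no match
v → match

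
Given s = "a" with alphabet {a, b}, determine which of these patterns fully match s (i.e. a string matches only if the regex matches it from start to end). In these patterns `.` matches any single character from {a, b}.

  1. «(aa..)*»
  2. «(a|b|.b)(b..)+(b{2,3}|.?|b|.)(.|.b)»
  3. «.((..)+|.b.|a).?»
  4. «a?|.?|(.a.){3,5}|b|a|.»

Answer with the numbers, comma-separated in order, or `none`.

1 → no match
2 → no match
3 → no match
4 → match

4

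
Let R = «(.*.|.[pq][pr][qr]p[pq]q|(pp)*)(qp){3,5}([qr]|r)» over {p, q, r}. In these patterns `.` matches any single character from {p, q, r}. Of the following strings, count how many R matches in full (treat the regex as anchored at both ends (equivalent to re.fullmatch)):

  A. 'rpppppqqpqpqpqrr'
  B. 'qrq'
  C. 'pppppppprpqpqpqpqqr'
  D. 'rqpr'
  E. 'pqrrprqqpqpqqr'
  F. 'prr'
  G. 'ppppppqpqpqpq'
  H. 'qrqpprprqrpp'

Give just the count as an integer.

A → no match
B → no match
C → no match
D → no match
E → no match
F → no match
G → match
H → no match
Total matched: 1

1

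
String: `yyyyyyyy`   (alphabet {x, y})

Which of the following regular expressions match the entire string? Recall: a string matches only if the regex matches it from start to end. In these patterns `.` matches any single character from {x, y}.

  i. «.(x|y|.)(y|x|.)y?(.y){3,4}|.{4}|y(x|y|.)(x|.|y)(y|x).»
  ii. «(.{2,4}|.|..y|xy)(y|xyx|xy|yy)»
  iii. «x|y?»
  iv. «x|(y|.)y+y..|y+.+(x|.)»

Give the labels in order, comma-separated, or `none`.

iv

i → no match
ii → no match
iii → no match
iv → match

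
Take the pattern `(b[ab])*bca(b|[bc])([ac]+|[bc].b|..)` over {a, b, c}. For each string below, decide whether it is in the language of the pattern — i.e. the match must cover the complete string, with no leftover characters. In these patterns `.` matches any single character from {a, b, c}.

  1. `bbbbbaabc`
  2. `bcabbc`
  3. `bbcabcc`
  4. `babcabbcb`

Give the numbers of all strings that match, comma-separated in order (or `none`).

2, 4

1. `bbbbbaabc` → no match
2. `bcabbc` → match
3. `bbcabcc` → no match
4. `babcabbcb` → match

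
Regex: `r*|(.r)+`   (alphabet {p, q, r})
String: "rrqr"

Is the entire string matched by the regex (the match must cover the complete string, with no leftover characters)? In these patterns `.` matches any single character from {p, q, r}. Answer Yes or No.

Yes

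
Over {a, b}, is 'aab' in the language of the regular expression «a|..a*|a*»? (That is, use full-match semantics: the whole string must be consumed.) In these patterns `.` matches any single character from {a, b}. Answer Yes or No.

No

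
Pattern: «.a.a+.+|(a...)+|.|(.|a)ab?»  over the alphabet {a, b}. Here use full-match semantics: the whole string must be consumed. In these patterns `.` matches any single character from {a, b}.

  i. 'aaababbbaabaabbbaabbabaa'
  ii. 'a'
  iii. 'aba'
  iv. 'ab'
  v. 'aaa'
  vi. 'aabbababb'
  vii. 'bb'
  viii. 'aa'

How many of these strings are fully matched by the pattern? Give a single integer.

i → match
ii → match
iii → no match
iv → no match
v → no match
vi → no match
vii → no match
viii → match
Total matched: 3

3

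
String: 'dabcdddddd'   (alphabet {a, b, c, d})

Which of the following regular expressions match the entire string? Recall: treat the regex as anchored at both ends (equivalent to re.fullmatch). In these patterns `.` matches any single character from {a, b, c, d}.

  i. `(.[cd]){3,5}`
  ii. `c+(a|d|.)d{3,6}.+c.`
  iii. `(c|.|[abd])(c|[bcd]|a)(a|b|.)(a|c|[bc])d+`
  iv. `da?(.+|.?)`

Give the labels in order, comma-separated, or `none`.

i → no match
ii → no match — must start with 'c'
iii → match
iv → match

iii, iv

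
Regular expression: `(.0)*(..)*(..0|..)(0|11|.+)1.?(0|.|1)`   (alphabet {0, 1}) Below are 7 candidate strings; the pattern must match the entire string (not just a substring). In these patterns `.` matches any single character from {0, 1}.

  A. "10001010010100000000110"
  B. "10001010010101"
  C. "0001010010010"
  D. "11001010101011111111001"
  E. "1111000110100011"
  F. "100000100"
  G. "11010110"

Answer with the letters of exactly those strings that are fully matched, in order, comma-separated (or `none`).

A → match
B → match
C → match
D → no match
E → match
F. "100000100" → match
G. "11010110" → match

A, B, C, E, F, G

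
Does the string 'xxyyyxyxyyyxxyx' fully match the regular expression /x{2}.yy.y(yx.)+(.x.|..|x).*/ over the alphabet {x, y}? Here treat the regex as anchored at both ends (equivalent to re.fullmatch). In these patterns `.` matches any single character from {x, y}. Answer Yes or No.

No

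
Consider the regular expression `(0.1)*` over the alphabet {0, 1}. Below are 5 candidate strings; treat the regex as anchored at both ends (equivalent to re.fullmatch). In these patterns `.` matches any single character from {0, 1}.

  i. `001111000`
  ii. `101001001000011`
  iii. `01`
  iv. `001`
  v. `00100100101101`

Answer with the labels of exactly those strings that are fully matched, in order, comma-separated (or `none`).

iv

i → no match
ii → no match
iii → no match
iv → match
v → no match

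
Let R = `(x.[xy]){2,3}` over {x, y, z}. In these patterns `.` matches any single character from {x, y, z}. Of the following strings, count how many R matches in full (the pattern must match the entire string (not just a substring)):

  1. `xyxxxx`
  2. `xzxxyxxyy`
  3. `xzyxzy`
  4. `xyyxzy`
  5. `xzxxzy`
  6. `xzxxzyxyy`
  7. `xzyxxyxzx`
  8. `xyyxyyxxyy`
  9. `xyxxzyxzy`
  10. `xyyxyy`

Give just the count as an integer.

1. `xyxxxx` → match
2. `xzxxyxxyy` → match
3. `xzyxzy` → match
4. `xyyxzy` → match
5. `xzxxzy` → match
6. `xzxxzyxyy` → match
7. `xzyxxyxzx` → match
8. `xyyxyyxxyy` → no match
9. `xyxxzyxzy` → match
10. `xyyxyy` → match
Total matched: 9

9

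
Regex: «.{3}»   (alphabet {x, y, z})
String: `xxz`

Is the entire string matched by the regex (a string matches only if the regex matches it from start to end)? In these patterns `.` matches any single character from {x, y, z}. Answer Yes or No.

Yes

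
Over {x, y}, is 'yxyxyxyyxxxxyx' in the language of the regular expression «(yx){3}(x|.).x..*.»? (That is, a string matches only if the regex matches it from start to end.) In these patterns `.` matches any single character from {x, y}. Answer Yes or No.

Yes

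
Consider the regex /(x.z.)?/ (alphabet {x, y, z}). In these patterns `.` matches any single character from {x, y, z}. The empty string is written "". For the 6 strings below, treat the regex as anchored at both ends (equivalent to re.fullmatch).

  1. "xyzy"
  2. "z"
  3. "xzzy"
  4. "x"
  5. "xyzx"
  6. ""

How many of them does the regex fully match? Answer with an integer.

1. "xyzy" → match
2. "z" → no match
3. "xzzy" → match
4. "x" → no match
5. "xyzx" → match
6. "" → match
Total matched: 4

4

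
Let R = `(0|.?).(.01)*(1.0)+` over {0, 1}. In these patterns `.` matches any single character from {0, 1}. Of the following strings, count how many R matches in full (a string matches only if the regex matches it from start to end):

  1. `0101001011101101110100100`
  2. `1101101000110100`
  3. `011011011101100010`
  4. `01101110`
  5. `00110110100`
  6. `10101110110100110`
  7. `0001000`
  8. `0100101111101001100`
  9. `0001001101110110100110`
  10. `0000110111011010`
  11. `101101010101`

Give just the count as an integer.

4

1 → no match
2 → no match
3 → no match
4 → match
5 → match
6 → match
7 → no match
8 → no match
9 → match
10 → no match
11 → no match — must end with `0`
Total matched: 4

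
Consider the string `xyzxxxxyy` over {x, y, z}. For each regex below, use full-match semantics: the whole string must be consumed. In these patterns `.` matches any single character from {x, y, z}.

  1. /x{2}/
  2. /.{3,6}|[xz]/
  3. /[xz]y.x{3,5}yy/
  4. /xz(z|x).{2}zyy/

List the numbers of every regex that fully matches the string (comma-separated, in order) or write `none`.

3

1 → no match — must end with `x`
2 → no match
3 → match
4 → no match — must start with `xz`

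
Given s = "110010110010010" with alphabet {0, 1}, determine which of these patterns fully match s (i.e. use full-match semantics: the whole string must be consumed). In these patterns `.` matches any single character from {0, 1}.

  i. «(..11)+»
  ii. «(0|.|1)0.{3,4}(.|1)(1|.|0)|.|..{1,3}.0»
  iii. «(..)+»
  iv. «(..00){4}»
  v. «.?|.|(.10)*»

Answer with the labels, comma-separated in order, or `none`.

v

i → no match — must end with "11"
ii → no match
iii → no match
iv → no match — must end with "00"
v → match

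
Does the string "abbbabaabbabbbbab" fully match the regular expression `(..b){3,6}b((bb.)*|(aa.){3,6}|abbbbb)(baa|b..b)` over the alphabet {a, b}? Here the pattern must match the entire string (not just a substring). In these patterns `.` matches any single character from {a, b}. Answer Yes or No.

Yes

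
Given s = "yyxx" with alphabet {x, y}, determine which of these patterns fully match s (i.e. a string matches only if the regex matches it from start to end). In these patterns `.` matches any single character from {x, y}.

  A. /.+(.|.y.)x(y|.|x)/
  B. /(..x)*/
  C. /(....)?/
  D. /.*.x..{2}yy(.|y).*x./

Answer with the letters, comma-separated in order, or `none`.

A, C

A → match
B → no match
C → match
D → no match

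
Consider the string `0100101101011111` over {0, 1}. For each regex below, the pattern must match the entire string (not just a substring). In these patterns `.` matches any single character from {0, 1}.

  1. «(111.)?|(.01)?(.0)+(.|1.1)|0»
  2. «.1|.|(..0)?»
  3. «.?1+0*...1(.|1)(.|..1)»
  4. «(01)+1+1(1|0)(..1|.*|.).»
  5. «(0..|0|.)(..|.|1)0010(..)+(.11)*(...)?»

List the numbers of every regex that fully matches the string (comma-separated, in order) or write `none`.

1 → no match
2 → no match
3 → no match
4 → no match
5 → match

5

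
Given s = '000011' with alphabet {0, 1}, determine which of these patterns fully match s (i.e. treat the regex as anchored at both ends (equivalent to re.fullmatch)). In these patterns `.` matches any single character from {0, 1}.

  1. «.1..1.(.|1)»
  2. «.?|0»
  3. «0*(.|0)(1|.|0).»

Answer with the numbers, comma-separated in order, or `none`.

3

1 → no match
2 → no match
3 → match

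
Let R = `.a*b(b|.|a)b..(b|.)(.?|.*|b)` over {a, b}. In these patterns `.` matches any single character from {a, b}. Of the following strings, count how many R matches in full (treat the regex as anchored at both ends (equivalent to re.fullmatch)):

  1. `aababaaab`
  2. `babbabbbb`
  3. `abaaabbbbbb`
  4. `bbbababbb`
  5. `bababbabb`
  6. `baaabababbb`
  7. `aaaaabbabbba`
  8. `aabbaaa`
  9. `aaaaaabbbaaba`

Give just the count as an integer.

1. `aababaaab` → match
2. `babbabbbb` → no match
3. `abaaabbbbbb` → no match
4. `bbbababbb` → no match
5. `bababbabb` → match
6. `baaabababbb` → match
7. `aaaaabbabbba` → no match
8. `aabbaaa` → no match
9 → match
Total matched: 4

4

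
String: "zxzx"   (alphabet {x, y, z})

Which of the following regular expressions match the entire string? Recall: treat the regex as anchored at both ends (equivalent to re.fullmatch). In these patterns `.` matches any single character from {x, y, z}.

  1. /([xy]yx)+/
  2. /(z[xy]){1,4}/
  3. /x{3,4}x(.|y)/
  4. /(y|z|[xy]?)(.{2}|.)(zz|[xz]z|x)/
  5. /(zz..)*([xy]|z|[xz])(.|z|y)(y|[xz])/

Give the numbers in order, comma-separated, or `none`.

1 → no match — must end with "yx"
2 → match
3 → no match — must start with "x"
4 → match
5 → no match

2, 4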